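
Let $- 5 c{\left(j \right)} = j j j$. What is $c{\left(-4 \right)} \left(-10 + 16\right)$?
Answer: $\frac{384}{5} \approx 76.8$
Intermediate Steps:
$c{\left(j \right)} = - \frac{j^{3}}{5}$ ($c{\left(j \right)} = - \frac{j j j}{5} = - \frac{j^{2} j}{5} = - \frac{j^{3}}{5}$)
$c{\left(-4 \right)} \left(-10 + 16\right) = - \frac{\left(-4\right)^{3}}{5} \left(-10 + 16\right) = \left(- \frac{1}{5}\right) \left(-64\right) 6 = \frac{64}{5} \cdot 6 = \frac{384}{5}$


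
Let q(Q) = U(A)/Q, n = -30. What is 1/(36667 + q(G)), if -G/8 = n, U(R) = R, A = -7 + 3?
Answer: 60/2200019 ≈ 2.7273e-5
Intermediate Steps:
A = -4
G = 240 (G = -8*(-30) = 240)
q(Q) = -4/Q
1/(36667 + q(G)) = 1/(36667 - 4/240) = 1/(36667 - 4*1/240) = 1/(36667 - 1/60) = 1/(2200019/60) = 60/2200019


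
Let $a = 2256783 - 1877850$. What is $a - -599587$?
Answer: $978520$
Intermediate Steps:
$a = 378933$
$a - -599587 = 378933 - -599587 = 378933 + 599587 = 978520$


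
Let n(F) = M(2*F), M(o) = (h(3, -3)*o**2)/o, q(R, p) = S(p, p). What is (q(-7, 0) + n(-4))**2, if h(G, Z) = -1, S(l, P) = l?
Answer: 64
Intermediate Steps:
q(R, p) = p
M(o) = -o (M(o) = (-o**2)/o = -o)
n(F) = -2*F
(q(-7, 0) + n(-4))**2 = (0 - 2*(-4))**2 = (0 + 8)**2 = 8**2 = 64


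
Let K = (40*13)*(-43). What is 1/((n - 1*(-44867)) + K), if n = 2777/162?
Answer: 162/3648911 ≈ 4.4397e-5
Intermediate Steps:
n = 2777/162 (n = 2777*(1/162) = 2777/162 ≈ 17.142)
K = -22360 (K = 520*(-43) = -22360)
1/((n - 1*(-44867)) + K) = 1/((2777/162 - 1*(-44867)) - 22360) = 1/((2777/162 + 44867) - 22360) = 1/(7271231/162 - 22360) = 1/(3648911/162) = 162/3648911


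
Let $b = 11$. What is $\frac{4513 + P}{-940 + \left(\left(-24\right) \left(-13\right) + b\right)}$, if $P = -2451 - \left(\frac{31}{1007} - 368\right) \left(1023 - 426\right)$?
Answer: $- \frac{223291799}{621319} \approx -359.38$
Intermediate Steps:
$P = \frac{218747208}{1007}$ ($P = -2451 - \left(31 \cdot \frac{1}{1007} - 368\right) 597 = -2451 - \left(\frac{31}{1007} - 368\right) 597 = -2451 - \left(- \frac{370545}{1007}\right) 597 = -2451 - - \frac{221215365}{1007} = -2451 + \frac{221215365}{1007} = \frac{218747208}{1007} \approx 2.1723 \cdot 10^{5}$)
$\frac{4513 + P}{-940 + \left(\left(-24\right) \left(-13\right) + b\right)} = \frac{4513 + \frac{218747208}{1007}}{-940 + \left(\left(-24\right) \left(-13\right) + 11\right)} = \frac{223291799}{1007 \left(-940 + \left(312 + 11\right)\right)} = \frac{223291799}{1007 \left(-940 + 323\right)} = \frac{223291799}{1007 \left(-617\right)} = \frac{223291799}{1007} \left(- \frac{1}{617}\right) = - \frac{223291799}{621319}$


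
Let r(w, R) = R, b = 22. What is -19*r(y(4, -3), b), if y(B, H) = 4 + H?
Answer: -418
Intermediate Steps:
-19*r(y(4, -3), b) = -19*22 = -418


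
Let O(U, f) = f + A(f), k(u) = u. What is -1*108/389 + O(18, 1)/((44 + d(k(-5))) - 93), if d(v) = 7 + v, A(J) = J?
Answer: -5854/18283 ≈ -0.32019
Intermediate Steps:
O(U, f) = 2*f (O(U, f) = f + f = 2*f)
-1*108/389 + O(18, 1)/((44 + d(k(-5))) - 93) = -1*108/389 + (2*1)/((44 + (7 - 5)) - 93) = -108*1/389 + 2/((44 + 2) - 93) = -108/389 + 2/(46 - 93) = -108/389 + 2/(-47) = -108/389 + 2*(-1/47) = -108/389 - 2/47 = -5854/18283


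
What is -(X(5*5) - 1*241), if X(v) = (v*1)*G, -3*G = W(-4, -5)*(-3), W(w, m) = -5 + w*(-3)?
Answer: 66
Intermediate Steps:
W(w, m) = -5 - 3*w
G = 7 (G = -(-5 - 3*(-4))*(-3)/3 = -(-5 + 12)*(-3)/3 = -7*(-3)/3 = -1/3*(-21) = 7)
X(v) = 7*v (X(v) = (v*1)*7 = v*7 = 7*v)
-(X(5*5) - 1*241) = -(7*(5*5) - 1*241) = -(7*25 - 241) = -(175 - 241) = -1*(-66) = 66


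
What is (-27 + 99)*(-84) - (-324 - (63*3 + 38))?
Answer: -5497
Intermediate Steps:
(-27 + 99)*(-84) - (-324 - (63*3 + 38)) = 72*(-84) - (-324 - (189 + 38)) = -6048 - (-324 - 1*227) = -6048 - (-324 - 227) = -6048 - 1*(-551) = -6048 + 551 = -5497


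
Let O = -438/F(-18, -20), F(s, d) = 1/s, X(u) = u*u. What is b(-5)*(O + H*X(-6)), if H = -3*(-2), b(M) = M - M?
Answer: 0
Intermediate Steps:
X(u) = u²
b(M) = 0
H = 6
O = 7884 (O = -438/(1/(-18)) = -438/(-1/18) = -438*(-18) = 7884)
b(-5)*(O + H*X(-6)) = 0*(7884 + 6*(-6)²) = 0*(7884 + 6*36) = 0*(7884 + 216) = 0*8100 = 0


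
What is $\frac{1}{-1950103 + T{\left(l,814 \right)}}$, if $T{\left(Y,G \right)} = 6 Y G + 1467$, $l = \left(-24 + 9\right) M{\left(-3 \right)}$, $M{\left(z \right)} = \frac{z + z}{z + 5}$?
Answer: $- \frac{1}{1728856} \approx -5.7842 \cdot 10^{-7}$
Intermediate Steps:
$M{\left(z \right)} = \frac{2 z}{5 + z}$
$l = 45$ ($l = \left(-24 + 9\right) 2 \left(-3\right) \frac{1}{5 - 3} = - 15 \cdot 2 \left(-3\right) \frac{1}{2} = \left(-15\right) \left(-3\right) = 45$)
$T{\left(Y,G \right)} = 1467 + 6 G Y$ ($T{\left(Y,G \right)} = 6 G Y + 1467 = 1467 + 6 G Y$)
$\frac{1}{-1950103 + T{\left(l,814 \right)}} = \frac{1}{-1950103 + \left(1467 + 6 \cdot 814 \cdot 45\right)} = \frac{1}{-1950103 + \left(1467 + 219780\right)} = \frac{1}{-1950103 + 221247} = \frac{1}{-1728856} = - \frac{1}{1728856}$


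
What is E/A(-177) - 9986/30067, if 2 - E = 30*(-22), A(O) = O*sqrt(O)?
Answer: -9986/30067 + 662*I*sqrt(177)/31329 ≈ -0.33212 + 0.28112*I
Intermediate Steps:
A(O) = O**(3/2)
E = 662 (E = 2 - 30*(-22) = 2 - 1*(-660) = 2 + 660 = 662)
E/A(-177) - 9986/30067 = 662/((-177)**(3/2)) - 9986/30067 = 662/((-177*I*sqrt(177))) - 9986*1/30067 = 662*(I*sqrt(177)/31329) - 9986/30067 = 662*I*sqrt(177)/31329 - 9986/30067 = -9986/30067 + 662*I*sqrt(177)/31329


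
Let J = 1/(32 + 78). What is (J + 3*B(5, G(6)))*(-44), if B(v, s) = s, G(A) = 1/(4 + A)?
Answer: -68/5 ≈ -13.600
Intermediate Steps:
J = 1/110 ≈ 0.0090909
(J + 3*B(5, G(6)))*(-44) = (1/110 + 3/(4 + 6))*(-44) = (1/110 + 3/10)*(-44) = (17/55)*(-44) = -68/5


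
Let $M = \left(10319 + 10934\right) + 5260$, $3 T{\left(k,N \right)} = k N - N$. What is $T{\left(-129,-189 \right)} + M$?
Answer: $34703$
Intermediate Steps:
$T{\left(k,N \right)} = - \frac{N}{3} + \frac{N k}{3}$ ($T{\left(k,N \right)} = \frac{k N - N}{3} = \frac{N k - N}{3} = \frac{- N + N k}{3} = - \frac{N}{3} + \frac{N k}{3}$)
$M = 26513$ ($M = 21253 + 5260 = 26513$)
$T{\left(-129,-189 \right)} + M = \frac{1}{3} \left(-189\right) \left(-1 - 129\right) + 26513 = \frac{1}{3} \left(-189\right) \left(-130\right) + 26513 = 8190 + 26513 = 34703$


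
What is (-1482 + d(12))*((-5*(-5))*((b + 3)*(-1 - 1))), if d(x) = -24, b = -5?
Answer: -150600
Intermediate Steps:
(-1482 + d(12))*((-5*(-5))*((b + 3)*(-1 - 1))) = (-1482 - 24)*((-5*(-5))*((-5 + 3)*(-1 - 1))) = -37650*(-2*(-2)) = -37650*4 = -1506*100 = -150600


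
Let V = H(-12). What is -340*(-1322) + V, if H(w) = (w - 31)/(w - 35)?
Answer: 21125603/47 ≈ 4.4948e+5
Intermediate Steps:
H(w) = (-31 + w)/(-35 + w)
V = 43/47 (V = (-31 - 12)/(-35 - 12) = -43/(-47) = -1/47*(-43) = 43/47 ≈ 0.91489)
-340*(-1322) + V = -340*(-1322) + 43/47 = 449480 + 43/47 = 21125603/47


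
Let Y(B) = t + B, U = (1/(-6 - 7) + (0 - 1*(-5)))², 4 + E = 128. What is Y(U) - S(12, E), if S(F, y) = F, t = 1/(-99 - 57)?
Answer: 24803/2028 ≈ 12.230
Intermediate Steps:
E = 124 (E = -4 + 128 = 124)
t = -1/156 (t = 1/(-156) = -1/156 ≈ -0.0064103)
U = 4096/169 (U = (1/(-13) + (0 + 5))² = (-1/13 + 5)² = (64/13)² = 4096/169 ≈ 24.237)
Y(B) = -1/156 + B
Y(U) - S(12, E) = (-1/156 + 4096/169) - 1*12 = 49139/2028 - 12 = 24803/2028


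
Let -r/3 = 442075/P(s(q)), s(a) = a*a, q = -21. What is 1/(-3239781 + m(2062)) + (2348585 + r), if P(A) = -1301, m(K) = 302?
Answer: 9902553793202189/4214562179 ≈ 2.3496e+6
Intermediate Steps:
s(a) = a²
r = 1326225/1301 (r = -1326225/(-1301) = -1326225*(-1)/1301 = -3*(-442075/1301) = 1326225/1301 ≈ 1019.4)
1/(-3239781 + m(2062)) + (2348585 + r) = 1/(-3239781 + 302) + (2348585 + 1326225/1301) = 1/(-3239479) + 3056835310/1301 = -1/3239479 + 3056835310/1301 = 9902553793202189/4214562179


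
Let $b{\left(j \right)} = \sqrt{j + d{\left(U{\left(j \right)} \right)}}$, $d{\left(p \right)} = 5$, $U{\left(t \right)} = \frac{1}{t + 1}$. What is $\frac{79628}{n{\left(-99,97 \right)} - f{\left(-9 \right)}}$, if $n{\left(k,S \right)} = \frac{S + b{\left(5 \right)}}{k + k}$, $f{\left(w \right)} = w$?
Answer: $\frac{1771085976}{189281} + \frac{5255448 \sqrt{10}}{946405} \approx 9374.5$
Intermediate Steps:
$U{\left(t \right)} = \frac{1}{1 + t}$
$b{\left(j \right)} = \sqrt{5 + j}$ ($b{\left(j \right)} = \sqrt{j + 5} = \sqrt{5 + j}$)
$n{\left(k,S \right)} = \frac{S + \sqrt{10}}{2 k}$ ($n{\left(k,S \right)} = \frac{S + \sqrt{5 + 5}}{k + k} = \frac{S + \sqrt{10}}{2 k}$)
$\frac{79628}{n{\left(-99,97 \right)} - f{\left(-9 \right)}} = \frac{79628}{\frac{97 + \sqrt{10}}{2 \left(-99\right)} - -9} = \frac{79628}{\frac{1}{2} \left(- \frac{1}{99}\right) \left(97 + \sqrt{10}\right) + 9} = \frac{79628}{\left(- \frac{97}{198} - \frac{\sqrt{10}}{198}\right) + 9} = \frac{79628}{\frac{1685}{198} - \frac{\sqrt{10}}{198}}$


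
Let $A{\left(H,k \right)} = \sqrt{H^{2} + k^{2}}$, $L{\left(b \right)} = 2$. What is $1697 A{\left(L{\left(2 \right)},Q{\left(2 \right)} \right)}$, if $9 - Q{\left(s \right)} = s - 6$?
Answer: $1697 \sqrt{173} \approx 22321.0$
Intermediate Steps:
$Q{\left(s \right)} = 15 - s$ ($Q{\left(s \right)} = 9 - \left(s - 6\right) = 9 - \left(-6 + s\right) = 15 - s$)
$1697 A{\left(L{\left(2 \right)},Q{\left(2 \right)} \right)} = 1697 \sqrt{2^{2} + \left(15 - 2\right)^{2}} = 1697 \sqrt{4 + \left(15 - 2\right)^{2}} = 1697 \sqrt{4 + 13^{2}} = 1697 \sqrt{4 + 169} = 1697 \sqrt{173}$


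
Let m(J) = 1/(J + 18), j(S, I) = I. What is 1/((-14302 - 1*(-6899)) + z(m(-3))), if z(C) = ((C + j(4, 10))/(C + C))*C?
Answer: -30/221939 ≈ -0.00013517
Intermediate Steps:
m(J) = 1/(18 + J)
z(C) = 5 + C/2 (z(C) = ((C + 10)/(C + C))*C = ((10 + C)/((2*C)))*C = ((10 + C)*(1/(2*C)))*C = ((10 + C)/(2*C))*C = 5 + C/2)
1/((-14302 - 1*(-6899)) + z(m(-3))) = 1/((-14302 - 1*(-6899)) + (5 + 1/(2*(18 - 3)))) = 1/((-14302 + 6899) + (5 + (1/2)/15)) = 1/(-7403 + (5 + (1/2)*(1/15))) = 1/(-7403 + (5 + 1/30)) = 1/(-7403 + 151/30) = 1/(-221939/30) = -30/221939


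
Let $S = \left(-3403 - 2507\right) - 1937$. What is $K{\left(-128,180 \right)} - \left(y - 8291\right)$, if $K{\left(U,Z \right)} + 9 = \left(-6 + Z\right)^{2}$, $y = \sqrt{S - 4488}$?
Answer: $38558 - i \sqrt{12335} \approx 38558.0 - 111.06 i$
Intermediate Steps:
$S = -7847$ ($S = -5910 - 1937 = -7847$)
$y = i \sqrt{12335}$ ($y = \sqrt{-7847 - 4488} = \sqrt{-12335} = i \sqrt{12335} \approx 111.06 i$)
$K{\left(U,Z \right)} = -9 + \left(-6 + Z\right)^{2}$
$K{\left(-128,180 \right)} - \left(y - 8291\right) = \left(-9 + \left(-6 + 180\right)^{2}\right) - \left(i \sqrt{12335} - 8291\right) = \left(-9 + 174^{2}\right) - \left(i \sqrt{12335} - 8291\right) = \left(-9 + 30276\right) - \left(-8291 + i \sqrt{12335}\right) = 30267 + \left(8291 - i \sqrt{12335}\right) = 38558 - i \sqrt{12335}$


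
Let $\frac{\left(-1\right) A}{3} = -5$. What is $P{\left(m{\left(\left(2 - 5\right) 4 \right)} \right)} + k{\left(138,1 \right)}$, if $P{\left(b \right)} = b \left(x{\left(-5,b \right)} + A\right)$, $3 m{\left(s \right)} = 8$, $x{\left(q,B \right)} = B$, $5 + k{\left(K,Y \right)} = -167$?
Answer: $- \frac{1124}{9} \approx -124.89$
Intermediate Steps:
$k{\left(K,Y \right)} = -172$ ($k{\left(K,Y \right)} = -5 - 167 = -172$)
$A = 15$ ($A = \left(-3\right) \left(-5\right) = 15$)
$m{\left(s \right)} = \frac{8}{3}$ ($m{\left(s \right)} = \frac{1}{3} \cdot 8 = \frac{8}{3}$)
$P{\left(b \right)} = b \left(15 + b\right)$ ($P{\left(b \right)} = b \left(b + 15\right) = b \left(15 + b\right)$)
$P{\left(m{\left(\left(2 - 5\right) 4 \right)} \right)} + k{\left(138,1 \right)} = \frac{8 \left(15 + \frac{8}{3}\right)}{3} - 172 = \frac{8}{3} \cdot \frac{53}{3} - 172 = \frac{424}{9} - 172 = - \frac{1124}{9}$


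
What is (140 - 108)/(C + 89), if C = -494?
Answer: -32/405 ≈ -0.079012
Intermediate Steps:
(140 - 108)/(C + 89) = (140 - 108)/(-494 + 89) = 32/(-405) = 32*(-1/405) = -32/405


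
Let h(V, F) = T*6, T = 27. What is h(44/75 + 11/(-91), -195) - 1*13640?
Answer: -13478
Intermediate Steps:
h(V, F) = 162 (h(V, F) = 27*6 = 162)
h(44/75 + 11/(-91), -195) - 1*13640 = 162 - 1*13640 = 162 - 13640 = -13478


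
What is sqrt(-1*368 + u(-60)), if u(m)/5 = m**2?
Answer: 4*sqrt(1102) ≈ 132.79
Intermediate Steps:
u(m) = 5*m**2
sqrt(-1*368 + u(-60)) = sqrt(-1*368 + 5*(-60)**2) = sqrt(-368 + 5*3600) = sqrt(-368 + 18000) = sqrt(17632) = 4*sqrt(1102)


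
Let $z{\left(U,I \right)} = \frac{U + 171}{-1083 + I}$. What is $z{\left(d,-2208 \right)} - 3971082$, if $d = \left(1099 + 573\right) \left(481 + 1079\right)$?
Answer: $- \frac{4357146451}{1097} \approx -3.9719 \cdot 10^{6}$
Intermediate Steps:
$d = 2608320$ ($d = 1672 \cdot 1560 = 2608320$)
$z{\left(U,I \right)} = \frac{171 + U}{-1083 + I}$
$z{\left(d,-2208 \right)} - 3971082 = \frac{171 + 2608320}{-1083 - 2208} - 3971082 = \frac{1}{-3291} \cdot 2608491 - 3971082 = \left(- \frac{1}{3291}\right) 2608491 - 3971082 = - \frac{869497}{1097} - 3971082 = - \frac{4357146451}{1097}$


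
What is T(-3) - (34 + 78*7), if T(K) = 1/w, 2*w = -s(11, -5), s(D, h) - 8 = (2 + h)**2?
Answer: -9862/17 ≈ -580.12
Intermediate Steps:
s(D, h) = 8 + (2 + h)**2
w = -17/2 (w = (-(8 + (2 - 5)**2))/2 = (-(8 + (-3)**2))/2 = (-(8 + 9))/2 = (-1*17)/2 = (1/2)*(-17) = -17/2 ≈ -8.5000)
T(K) = -2/17 (T(K) = 1/(-17/2) = -2/17)
T(-3) - (34 + 78*7) = -2/17 - (34 + 78*7) = -2/17 - (34 + 546) = -2/17 - 1*580 = -2/17 - 580 = -9862/17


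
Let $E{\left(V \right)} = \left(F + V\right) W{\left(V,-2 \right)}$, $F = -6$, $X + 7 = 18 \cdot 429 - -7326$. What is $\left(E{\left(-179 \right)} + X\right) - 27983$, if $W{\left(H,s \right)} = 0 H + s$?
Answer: $-12572$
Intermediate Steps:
$X = 15041$ ($X = -7 + \left(18 \cdot 429 - -7326\right) = -7 + \left(7722 + 7326\right) = -7 + 15048 = 15041$)
$W{\left(H,s \right)} = s$ ($W{\left(H,s \right)} = 0 + s = s$)
$E{\left(V \right)} = 12 - 2 V$ ($E{\left(V \right)} = \left(-6 + V\right) \left(-2\right) = 12 - 2 V$)
$\left(E{\left(-179 \right)} + X\right) - 27983 = \left(\left(12 - -358\right) + 15041\right) - 27983 = \left(\left(12 + 358\right) + 15041\right) - 27983 = \left(370 + 15041\right) - 27983 = 15411 - 27983 = -12572$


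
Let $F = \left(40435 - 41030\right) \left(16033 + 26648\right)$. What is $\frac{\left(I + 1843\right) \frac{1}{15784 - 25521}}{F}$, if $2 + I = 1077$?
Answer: $\frac{2918}{247273013715} \approx 1.1801 \cdot 10^{-8}$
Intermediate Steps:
$I = 1075$ ($I = -2 + 1077 = 1075$)
$F = -25395195$ ($F = \left(-595\right) 42681 = -25395195$)
$\frac{\left(I + 1843\right) \frac{1}{15784 - 25521}}{F} = \frac{\left(1075 + 1843\right) \frac{1}{15784 - 25521}}{-25395195} = \frac{2918}{-9737} \left(- \frac{1}{25395195}\right) = 2918 \left(- \frac{1}{9737}\right) \left(- \frac{1}{25395195}\right) = \left(- \frac{2918}{9737}\right) \left(- \frac{1}{25395195}\right) = \frac{2918}{247273013715}$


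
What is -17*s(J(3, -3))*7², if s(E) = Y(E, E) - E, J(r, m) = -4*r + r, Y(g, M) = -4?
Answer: -4165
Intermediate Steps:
J(r, m) = -3*r
s(E) = -4 - E
-17*s(J(3, -3))*7² = -17*(-4 - (-3)*3)*7² = -17*(-4 - 1*(-9))*49 = -17*(-4 + 9)*49 = -17*5*49 = -85*49 = -4165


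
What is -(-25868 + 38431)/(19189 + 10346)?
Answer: -12563/29535 ≈ -0.42536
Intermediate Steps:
-(-25868 + 38431)/(19189 + 10346) = -12563/29535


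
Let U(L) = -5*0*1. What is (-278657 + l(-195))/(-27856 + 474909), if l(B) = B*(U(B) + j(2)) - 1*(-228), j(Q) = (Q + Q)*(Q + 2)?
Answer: -281549/447053 ≈ -0.62979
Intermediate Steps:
j(Q) = 2*Q*(2 + Q) (j(Q) = (2*Q)*(2 + Q) = 2*Q*(2 + Q))
U(L) = 0 (U(L) = 0*1 = 0)
l(B) = 228 + 16*B (l(B) = B*(0 + 2*2*(2 + 2)) - 1*(-228) = B*(0 + 2*2*4) + 228 = B*(0 + 16) + 228 = B*16 + 228 = 16*B + 228 = 228 + 16*B)
(-278657 + l(-195))/(-27856 + 474909) = (-278657 + (228 + 16*(-195)))/(-27856 + 474909) = (-278657 + (228 - 3120))/447053 = (-278657 - 2892)*(1/447053) = -281549*1/447053 = -281549/447053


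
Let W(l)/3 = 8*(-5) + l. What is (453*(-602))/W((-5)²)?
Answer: 90902/15 ≈ 6060.1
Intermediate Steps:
W(l) = -120 + 3*l (W(l) = 3*(8*(-5) + l) = 3*(-40 + l) = -120 + 3*l)
(453*(-602))/W((-5)²) = (453*(-602))/(-120 + 3*(-5)²) = -272706/(-120 + 3*25) = -272706/(-120 + 75) = -272706/(-45) = -272706*(-1/45) = 90902/15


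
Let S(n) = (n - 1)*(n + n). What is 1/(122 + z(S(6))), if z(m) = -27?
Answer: 1/95 ≈ 0.010526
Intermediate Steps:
S(n) = 2*n*(-1 + n) (S(n) = (-1 + n)*(2*n) = 2*n*(-1 + n))
1/(122 + z(S(6))) = 1/(122 - 27) = 1/95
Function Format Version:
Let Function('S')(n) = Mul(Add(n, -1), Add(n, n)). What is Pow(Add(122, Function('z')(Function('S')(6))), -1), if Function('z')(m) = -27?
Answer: Rational(1, 95) ≈ 0.010526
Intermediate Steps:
Function('S')(n) = Mul(2, n, Add(-1, n)) (Function('S')(n) = Mul(Add(-1, n), Mul(2, n)) = Mul(2, n, Add(-1, n)))
Pow(Add(122, Function('z')(Function('S')(6))), -1) = Pow(Add(122, -27), -1) = Pow(95, -1) = Rational(1, 95)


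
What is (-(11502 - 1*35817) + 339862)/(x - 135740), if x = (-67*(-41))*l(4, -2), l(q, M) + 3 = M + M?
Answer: -364177/154969 ≈ -2.3500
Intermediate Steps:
l(q, M) = -3 + 2*M (l(q, M) = -3 + (M + M) = -3 + 2*M)
x = -19229 (x = (-67*(-41))*(-3 + 2*(-2)) = 2747*(-3 - 4) = 2747*(-7) = -19229)
(-(11502 - 1*35817) + 339862)/(x - 135740) = (-(11502 - 1*35817) + 339862)/(-19229 - 135740) = (-(11502 - 35817) + 339862)/(-154969) = (-1*(-24315) + 339862)*(-1/154969) = (24315 + 339862)*(-1/154969) = 364177*(-1/154969) = -364177/154969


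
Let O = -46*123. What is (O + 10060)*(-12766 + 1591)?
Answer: -49192350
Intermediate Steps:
O = -5658
(O + 10060)*(-12766 + 1591) = (-5658 + 10060)*(-12766 + 1591) = 4402*(-11175) = -49192350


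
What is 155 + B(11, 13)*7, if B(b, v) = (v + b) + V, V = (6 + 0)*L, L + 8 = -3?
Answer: -139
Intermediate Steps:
L = -11 (L = -8 - 3 = -11)
V = -66 (V = (6 + 0)*(-11) = 6*(-11) = -66)
B(b, v) = -66 + b + v (B(b, v) = (v + b) - 66 = (b + v) - 66 = -66 + b + v)
155 + B(11, 13)*7 = 155 + (-66 + 11 + 13)*7 = 155 - 42*7 = 155 - 294 = -139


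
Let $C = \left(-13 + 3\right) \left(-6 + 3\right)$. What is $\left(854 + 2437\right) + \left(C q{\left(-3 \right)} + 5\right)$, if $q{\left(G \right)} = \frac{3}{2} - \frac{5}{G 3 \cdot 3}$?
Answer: $\frac{30119}{9} \approx 3346.6$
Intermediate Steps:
$q{\left(G \right)} = \frac{3}{2} - \frac{5}{9 G}$ ($q{\left(G \right)} = 3 \cdot \frac{1}{2} - \frac{5}{3 G 3} = \frac{3}{2} - \frac{5}{9 G}$)
$C = 30$ ($C = \left(-10\right) \left(-3\right) = 30$)
$\left(854 + 2437\right) + \left(C q{\left(-3 \right)} + 5\right) = \left(854 + 2437\right) + \left(30 \frac{-10 + 27 \left(-3\right)}{18 \left(-3\right)} + 5\right) = 3291 + \left(30 \cdot \frac{1}{18} \left(- \frac{1}{3}\right) \left(-10 - 81\right) + 5\right) = 3291 + \left(30 \cdot \frac{1}{18} \left(- \frac{1}{3}\right) \left(-91\right) + 5\right) = 3291 + \left(30 \cdot \frac{91}{54} + 5\right) = 3291 + \left(\frac{455}{9} + 5\right) = 3291 + \frac{500}{9} = \frac{30119}{9}$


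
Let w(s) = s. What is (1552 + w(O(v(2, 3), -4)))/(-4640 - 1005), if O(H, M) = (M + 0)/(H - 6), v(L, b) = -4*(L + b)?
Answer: -20178/73385 ≈ -0.27496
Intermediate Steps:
v(L, b) = -4*L - 4*b
O(H, M) = M/(-6 + H)
(1552 + w(O(v(2, 3), -4)))/(-4640 - 1005) = (1552 - 4/(-6 + (-4*2 - 4*3)))/(-4640 - 1005) = (1552 - 4/(-6 + (-8 - 12)))/(-5645) = (1552 - 4/(-6 - 20))*(-1/5645) = (1552 - 4/(-26))*(-1/5645) = (1552 - 4*(-1/26))*(-1/5645) = (1552 + 2/13)*(-1/5645) = (20178/13)*(-1/5645) = -20178/73385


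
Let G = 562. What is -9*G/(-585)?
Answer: 562/65 ≈ 8.6461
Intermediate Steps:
-9*G/(-585) = -5058/(-585) = -5058*(-1)/585 = -9*(-562/585) = 562/65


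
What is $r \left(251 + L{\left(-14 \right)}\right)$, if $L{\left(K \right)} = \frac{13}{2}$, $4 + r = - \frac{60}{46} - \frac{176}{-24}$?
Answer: $\frac{36050}{69} \approx 522.46$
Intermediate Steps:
$r = \frac{140}{69}$ ($r = -4 - \left(- \frac{22}{3} + \frac{30}{23}\right) = -4 - - \frac{416}{69} = -4 + \left(- \frac{30}{23} + \frac{22}{3}\right) = -4 + \frac{416}{69} = \frac{140}{69} \approx 2.029$)
$L{\left(K \right)} = \frac{13}{2}$ ($L{\left(K \right)} = 13 \cdot \frac{1}{2} = \frac{13}{2}$)
$r \left(251 + L{\left(-14 \right)}\right) = \frac{140 \left(251 + \frac{13}{2}\right)}{69} = \frac{140}{69} \cdot \frac{515}{2} = \frac{36050}{69}$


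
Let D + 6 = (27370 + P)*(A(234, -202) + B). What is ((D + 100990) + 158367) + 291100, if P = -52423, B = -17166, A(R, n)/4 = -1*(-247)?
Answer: 405857885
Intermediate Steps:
A(R, n) = 988 (A(R, n) = 4*(-1*(-247)) = 4*247 = 988)
D = 405307428 (D = -6 + (27370 - 52423)*(988 - 17166) = -6 - 25053*(-16178) = -6 + 405307434 = 405307428)
((D + 100990) + 158367) + 291100 = ((405307428 + 100990) + 158367) + 291100 = (405408418 + 158367) + 291100 = 405566785 + 291100 = 405857885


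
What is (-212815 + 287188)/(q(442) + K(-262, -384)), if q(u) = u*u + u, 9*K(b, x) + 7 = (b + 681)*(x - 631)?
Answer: 223119/445654 ≈ 0.50066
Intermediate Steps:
K(b, x) = -7/9 + (-631 + x)*(681 + b)/9 (K(b, x) = -7/9 + ((b + 681)*(x - 631))/9 = -7/9 + ((681 + b)*(-631 + x))/9 = -7/9 + ((-631 + x)*(681 + b))/9 = -7/9 + (-631 + x)*(681 + b)/9)
q(u) = u + u² (q(u) = u² + u = u + u²)
(-212815 + 287188)/(q(442) + K(-262, -384)) = (-212815 + 287188)/(442*(1 + 442) + (-429718/9 - 631/9*(-262) + (227/3)*(-384) + (⅑)*(-262)*(-384))) = 74373/(442*443 + (-429718/9 + 165322/9 - 29056 + 33536/3)) = 74373/(195806 - 141764/3) = 74373/(445654/3) = 74373*(3/445654) = 223119/445654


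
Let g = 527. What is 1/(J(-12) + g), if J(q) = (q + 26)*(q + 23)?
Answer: 1/681 ≈ 0.0014684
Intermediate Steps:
J(q) = (23 + q)*(26 + q) (J(q) = (26 + q)*(23 + q) = (23 + q)*(26 + q))
1/(J(-12) + g) = 1/((598 + (-12)**2 + 49*(-12)) + 527) = 1/((598 + 144 - 588) + 527) = 1/(154 + 527) = 1/681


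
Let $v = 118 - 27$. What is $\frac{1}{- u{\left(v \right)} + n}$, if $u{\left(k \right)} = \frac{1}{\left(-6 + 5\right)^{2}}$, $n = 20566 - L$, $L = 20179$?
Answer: $\frac{1}{386} \approx 0.0025907$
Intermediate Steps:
$n = 387$ ($n = 20566 - 20179 = 387$)
$v = 91$
$u{\left(k \right)} = 1$ ($u{\left(k \right)} = \frac{1}{\left(-1\right)^{2}} = 1^{-1} = 1$)
$\frac{1}{- u{\left(v \right)} + n} = \frac{1}{\left(-1\right) 1 + 387} = \frac{1}{-1 + 387} = \frac{1}{386}$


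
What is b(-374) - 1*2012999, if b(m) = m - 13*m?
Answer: -2008511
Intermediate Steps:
b(m) = -12*m
b(-374) - 1*2012999 = -12*(-374) - 1*2012999 = 4488 - 2012999 = -2008511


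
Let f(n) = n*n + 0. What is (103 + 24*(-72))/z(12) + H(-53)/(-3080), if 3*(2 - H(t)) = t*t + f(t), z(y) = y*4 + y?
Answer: -40773/1540 ≈ -26.476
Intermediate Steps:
z(y) = 5*y (z(y) = 4*y + y = 5*y)
f(n) = n² (f(n) = n² + 0 = n²)
H(t) = 2 - 2*t²/3 (H(t) = 2 - (t*t + t²)/3 = 2 - (t² + t²)/3 = 2 - 2*t²/3)
(103 + 24*(-72))/z(12) + H(-53)/(-3080) = (103 + 24*(-72))/((5*12)) + (2 - ⅔*(-53)²)/(-3080) = (103 - 1728)/60 + (2 - ⅔*2809)*(-1/3080) = -1625*1/60 + (2 - 5618/3)*(-1/3080) = -325/12 - 5612/3*(-1/3080) = -325/12 + 1403/2310 = -40773/1540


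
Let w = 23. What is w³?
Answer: 12167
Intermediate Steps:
w³ = 23³ = 12167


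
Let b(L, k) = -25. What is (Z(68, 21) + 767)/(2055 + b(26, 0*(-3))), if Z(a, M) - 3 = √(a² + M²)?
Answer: 11/29 + √5065/2030 ≈ 0.41437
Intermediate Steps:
Z(a, M) = 3 + √(M² + a²) (Z(a, M) = 3 + √(a² + M²) = 3 + √(M² + a²))
(Z(68, 21) + 767)/(2055 + b(26, 0*(-3))) = ((3 + √(21² + 68²)) + 767)/(2055 - 25) = ((3 + √(441 + 4624)) + 767)/2030 = ((3 + √5065) + 767)*(1/2030) = (770 + √5065)*(1/2030) = 11/29 + √5065/2030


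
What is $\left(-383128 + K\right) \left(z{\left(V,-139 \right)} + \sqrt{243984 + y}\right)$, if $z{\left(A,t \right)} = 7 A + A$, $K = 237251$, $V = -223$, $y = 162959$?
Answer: $260244568 - 145877 \sqrt{406943} \approx 1.6719 \cdot 10^{8}$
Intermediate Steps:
$z{\left(A,t \right)} = 8 A$
$\left(-383128 + K\right) \left(z{\left(V,-139 \right)} + \sqrt{243984 + y}\right) = \left(-383128 + 237251\right) \left(8 \left(-223\right) + \sqrt{243984 + 162959}\right) = - 145877 \left(-1784 + \sqrt{406943}\right) = 260244568 - 145877 \sqrt{406943}$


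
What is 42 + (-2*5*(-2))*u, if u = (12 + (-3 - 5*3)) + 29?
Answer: 502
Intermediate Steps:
u = 23 (u = (12 + (-3 - 15)) + 29 = (12 - 18) + 29 = -6 + 29 = 23)
42 + (-2*5*(-2))*u = 42 + (-2*5*(-2))*23 = 42 - 10*(-2)*23 = 42 + 20*23 = 42 + 460 = 502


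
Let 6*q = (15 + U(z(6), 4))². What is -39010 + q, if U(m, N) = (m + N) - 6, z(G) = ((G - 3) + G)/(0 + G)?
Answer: -935399/24 ≈ -38975.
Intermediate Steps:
z(G) = (-3 + 2*G)/G (z(G) = ((-3 + G) + G)/G = (-3 + 2*G)/G)
U(m, N) = -6 + N + m (U(m, N) = (N + m) - 6 = -6 + N + m)
q = 841/24 (q = (15 + (-6 + 4 + (2 - 3/6)))²/6 = (15 + (-6 + 4 + (2 - 3*⅙)))²/6 = (15 + (-6 + 4 + (2 - ½)))²/6 = (15 + (-6 + 4 + 3/2))²/6 = (15 - ½)²/6 = (29/2)²/6 = (⅙)*(841/4) = 841/24 ≈ 35.042)
-39010 + q = -39010 + 841/24 = -935399/24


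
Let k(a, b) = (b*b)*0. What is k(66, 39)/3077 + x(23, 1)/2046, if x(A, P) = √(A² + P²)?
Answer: √530/2046 ≈ 0.011252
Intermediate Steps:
k(a, b) = 0 (k(a, b) = b²*0 = 0)
k(66, 39)/3077 + x(23, 1)/2046 = 0/3077 + √(23² + 1²)/2046 = 0*(1/3077) + √(529 + 1)*(1/2046) = 0 + √530*(1/2046) = 0 + √530/2046 = √530/2046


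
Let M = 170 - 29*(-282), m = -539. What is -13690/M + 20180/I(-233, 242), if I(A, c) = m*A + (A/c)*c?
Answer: -386908405/261613798 ≈ -1.4789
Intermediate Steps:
I(A, c) = -538*A (I(A, c) = -539*A + (A/c)*c = -539*A + A = -538*A)
M = 8348 (M = 170 + 8178 = 8348)
-13690/M + 20180/I(-233, 242) = -13690/8348 + 20180/((-538*(-233))) = -13690*1/8348 + 20180/125354 = -6845/4174 + 20180*(1/125354) = -6845/4174 + 10090/62677 = -386908405/261613798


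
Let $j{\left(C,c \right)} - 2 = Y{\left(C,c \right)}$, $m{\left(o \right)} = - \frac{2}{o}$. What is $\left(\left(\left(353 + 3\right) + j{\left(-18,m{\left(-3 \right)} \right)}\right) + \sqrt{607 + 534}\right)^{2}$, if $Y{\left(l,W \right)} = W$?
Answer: $\frac{1168045}{9} + \frac{2152 \sqrt{1141}}{3} \approx 1.5401 \cdot 10^{5}$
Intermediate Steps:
$j{\left(C,c \right)} = 2 + c$
$\left(\left(\left(353 + 3\right) + j{\left(-18,m{\left(-3 \right)} \right)}\right) + \sqrt{607 + 534}\right)^{2} = \left(\left(\left(353 + 3\right) + \left(2 - \frac{2}{-3}\right)\right) + \sqrt{607 + 534}\right)^{2} = \left(\left(356 + \left(2 - - \frac{2}{3}\right)\right) + \sqrt{1141}\right)^{2} = \left(\left(356 + \left(2 + \frac{2}{3}\right)\right) + \sqrt{1141}\right)^{2} = \left(\left(356 + \frac{8}{3}\right) + \sqrt{1141}\right)^{2} = \left(\frac{1076}{3} + \sqrt{1141}\right)^{2}$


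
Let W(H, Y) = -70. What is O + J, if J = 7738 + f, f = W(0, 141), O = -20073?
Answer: -12405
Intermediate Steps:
f = -70
J = 7668 (J = 7738 - 70 = 7668)
O + J = -20073 + 7668 = -12405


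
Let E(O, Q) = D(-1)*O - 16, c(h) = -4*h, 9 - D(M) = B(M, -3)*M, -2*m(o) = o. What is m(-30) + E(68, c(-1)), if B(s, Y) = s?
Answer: 543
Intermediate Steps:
m(o) = -o/2
D(M) = 9 - M**2 (D(M) = 9 - M*M = 9 - M**2)
E(O, Q) = -16 + 8*O (E(O, Q) = (9 - 1*(-1)**2)*O - 16 = (9 - 1*1)*O - 16 = (9 - 1)*O - 16 = 8*O - 16 = -16 + 8*O)
m(-30) + E(68, c(-1)) = -1/2*(-30) + (-16 + 8*68) = 15 + (-16 + 544) = 15 + 528 = 543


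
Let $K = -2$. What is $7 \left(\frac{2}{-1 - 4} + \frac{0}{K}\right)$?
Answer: $- \frac{14}{5} \approx -2.8$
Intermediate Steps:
$7 \left(\frac{2}{-1 - 4} + \frac{0}{K}\right) = 7 \left(\frac{2}{-1 - 4} + \frac{0}{-2}\right) = 7 \left(\frac{2}{-5} + 0 \left(- \frac{1}{2}\right)\right) = 7 \left(2 \left(- \frac{1}{5}\right) + 0\right) = 7 \left(- \frac{2}{5} + 0\right) = 7 \left(- \frac{2}{5}\right) = - \frac{14}{5}$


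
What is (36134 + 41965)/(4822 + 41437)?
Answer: 78099/46259 ≈ 1.6883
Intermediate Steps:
(36134 + 41965)/(4822 + 41437) = 78099/46259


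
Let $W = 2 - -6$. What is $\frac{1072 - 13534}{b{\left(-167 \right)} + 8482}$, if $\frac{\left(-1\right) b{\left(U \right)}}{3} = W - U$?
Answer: $- \frac{12462}{7957} \approx -1.5662$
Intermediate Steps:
$W = 8$ ($W = 2 + 6 = 8$)
$b{\left(U \right)} = -24 + 3 U$ ($b{\left(U \right)} = - 3 \left(8 - U\right) = -24 + 3 U$)
$\frac{1072 - 13534}{b{\left(-167 \right)} + 8482} = \frac{1072 - 13534}{\left(-24 + 3 \left(-167\right)\right) + 8482} = \frac{1072 + \left(-16639 + 3105\right)}{\left(-24 - 501\right) + 8482} = \frac{1072 - 13534}{-525 + 8482} = - \frac{12462}{7957}$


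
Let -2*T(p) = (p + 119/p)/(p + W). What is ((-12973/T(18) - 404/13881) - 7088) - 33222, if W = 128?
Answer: 698613310826/6149283 ≈ 1.1361e+5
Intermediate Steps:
T(p) = -(p + 119/p)/(2*(128 + p)) (T(p) = -(p + 119/p)/(2*(p + 128)) = -(p + 119/p)/(2*(128 + p)))
((-12973/T(18) - 404/13881) - 7088) - 33222 = ((-12973*36*(128 + 18)/(-119 - 1*18**2) - 404/13881) - 7088) - 33222 = ((-12973*5256/(-119 - 1*324) - 404*1/13881) - 7088) - 33222 = ((-12973*5256/(-119 - 324) - 404/13881) - 7088) - 33222 = ((-12973/((1/2)*(1/18)*(1/146)*(-443)) - 404/13881) - 7088) - 33222 = ((-12973/(-443/5256) - 404/13881) - 7088) - 33222 = ((-12973*(-5256/443) - 404/13881) - 7088) - 33222 = ((68186088/443 - 404/13881) - 7088) - 33222 = (946490908556/6149283 - 7088) - 33222 = 902904790652/6149283 - 33222 = 698613310826/6149283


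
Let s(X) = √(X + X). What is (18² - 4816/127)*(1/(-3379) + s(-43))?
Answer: -1172/13843 + 36332*I*√86/127 ≈ -0.084664 + 2653.0*I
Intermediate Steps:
s(X) = √2*√X (s(X) = √(2*X) = √2*√X)
(18² - 4816/127)*(1/(-3379) + s(-43)) = (18² - 4816/127)*(1/(-3379) + √2*√(-43)) = (324 - 4816*1/127)*(-1/3379 + √2*(I*√43)) = (324 - 4816/127)*(-1/3379 + I*√86) = 36332*(-1/3379 + I*√86)/127 = -1172/13843 + 36332*I*√86/127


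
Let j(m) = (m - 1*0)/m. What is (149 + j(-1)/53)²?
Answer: 62378404/2809 ≈ 22207.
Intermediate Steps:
j(m) = 1 (j(m) = (m + 0)/m = m/m = 1)
(149 + j(-1)/53)² = (149 + 1/53)² = (7898/53)² = 62378404/2809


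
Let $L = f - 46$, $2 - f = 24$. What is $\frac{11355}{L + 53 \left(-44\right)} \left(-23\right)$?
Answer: $\frac{17411}{160} \approx 108.82$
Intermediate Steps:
$f = -22$ ($f = 2 - 24 = -22$)
$L = -68$ ($L = -22 - 46 = -68$)
$\frac{11355}{L + 53 \left(-44\right)} \left(-23\right) = \frac{11355}{-68 + 53 \left(-44\right)} \left(-23\right) = \frac{11355}{-68 - 2332} \left(-23\right) = \frac{11355}{-2400} \left(-23\right) = 11355 \left(- \frac{1}{2400}\right) \left(-23\right) = \left(- \frac{757}{160}\right) \left(-23\right) = \frac{17411}{160}$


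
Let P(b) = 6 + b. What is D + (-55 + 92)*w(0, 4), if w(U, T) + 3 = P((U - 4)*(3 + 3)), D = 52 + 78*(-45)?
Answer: -4235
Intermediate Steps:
D = -3458 (D = 52 - 3510 = -3458)
w(U, T) = -21 + 6*U (w(U, T) = -3 + (6 + (U - 4)*(3 + 3)) = -3 + (6 + (-4 + U)*6) = -3 + (6 + (-24 + 6*U)) = -3 + (-18 + 6*U) = -21 + 6*U)
D + (-55 + 92)*w(0, 4) = -3458 + (-55 + 92)*(-21 + 6*0) = -3458 + 37*(-21 + 0) = -3458 + 37*(-21) = -3458 - 777 = -4235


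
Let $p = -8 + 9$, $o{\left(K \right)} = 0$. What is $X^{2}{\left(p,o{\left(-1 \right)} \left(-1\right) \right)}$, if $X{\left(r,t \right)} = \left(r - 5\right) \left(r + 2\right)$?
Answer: $144$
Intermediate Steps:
$p = 1$
$X{\left(r,t \right)} = \left(-5 + r\right) \left(2 + r\right)$
$X^{2}{\left(p,o{\left(-1 \right)} \left(-1\right) \right)} = \left(-10 + 1^{2} - 3\right)^{2} = \left(-10 + 1 - 3\right)^{2} = \left(-12\right)^{2} = 144$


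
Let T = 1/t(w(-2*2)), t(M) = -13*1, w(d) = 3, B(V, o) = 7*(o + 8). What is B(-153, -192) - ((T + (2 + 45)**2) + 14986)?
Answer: -240278/13 ≈ -18483.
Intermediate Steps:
B(V, o) = 56 + 7*o (B(V, o) = 7*(8 + o) = 56 + 7*o)
t(M) = -13
T = -1/13 (T = 1/(-13) = -1/13 ≈ -0.076923)
B(-153, -192) - ((T + (2 + 45)**2) + 14986) = (56 + 7*(-192)) - ((-1/13 + (2 + 45)**2) + 14986) = (56 - 1344) - ((-1/13 + 47**2) + 14986) = -1288 - ((-1/13 + 2209) + 14986) = -1288 - (28716/13 + 14986) = -1288 - 1*223534/13 = -1288 - 223534/13 = -240278/13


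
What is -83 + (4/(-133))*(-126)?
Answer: -1505/19 ≈ -79.211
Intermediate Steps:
-83 + (4/(-133))*(-126) = -83 + (4*(-1/133))*(-126) = -83 - 4/133*(-126) = -83 + 72/19 = -1505/19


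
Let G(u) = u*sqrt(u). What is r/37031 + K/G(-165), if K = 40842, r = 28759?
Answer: 28759/37031 + 4538*I*sqrt(165)/3025 ≈ 0.77662 + 19.27*I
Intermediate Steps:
G(u) = u**(3/2)
r/37031 + K/G(-165) = 28759/37031 + 40842/((-165)**(3/2)) = 28759*(1/37031) + 40842/((-165*I*sqrt(165))) = 28759/37031 + 40842*(I*sqrt(165)/27225) = 28759/37031 + 4538*I*sqrt(165)/3025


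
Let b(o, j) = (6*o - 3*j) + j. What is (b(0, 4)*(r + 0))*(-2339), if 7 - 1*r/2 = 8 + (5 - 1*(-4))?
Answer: -374240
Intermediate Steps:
b(o, j) = -2*j + 6*o (b(o, j) = (-3*j + 6*o) + j = -2*j + 6*o)
r = -20 (r = 14 - 2*(8 + (5 - 1*(-4))) = 14 - 2*(8 + (5 + 4)) = 14 - 2*(8 + 9) = 14 - 2*17 = 14 - 34 = -20)
(b(0, 4)*(r + 0))*(-2339) = ((-2*4 + 6*0)*(-20 + 0))*(-2339) = ((-8 + 0)*(-20))*(-2339) = -8*(-20)*(-2339) = 160*(-2339) = -374240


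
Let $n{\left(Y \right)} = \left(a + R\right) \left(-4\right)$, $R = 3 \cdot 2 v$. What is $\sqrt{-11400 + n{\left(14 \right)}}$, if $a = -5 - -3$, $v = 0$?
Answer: $8 i \sqrt{178} \approx 106.73 i$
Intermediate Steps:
$R = 0$ ($R = 3 \cdot 2 \cdot 0 = 6 \cdot 0 = 0$)
$a = -2$ ($a = -5 + 3 = -2$)
$n{\left(Y \right)} = 8$ ($n{\left(Y \right)} = \left(-2 + 0\right) \left(-4\right) = \left(-2\right) \left(-4\right) = 8$)
$\sqrt{-11400 + n{\left(14 \right)}} = \sqrt{-11400 + 8} = \sqrt{-11392} = 8 i \sqrt{178}$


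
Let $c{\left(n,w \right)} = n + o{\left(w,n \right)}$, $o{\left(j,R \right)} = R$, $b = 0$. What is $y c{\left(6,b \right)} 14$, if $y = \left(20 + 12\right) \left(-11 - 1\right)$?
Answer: $-64512$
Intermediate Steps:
$c{\left(n,w \right)} = 2 n$ ($c{\left(n,w \right)} = n + n = 2 n$)
$y = -384$ ($y = 32 \left(-12\right) = -384$)
$y c{\left(6,b \right)} 14 = - 384 \cdot 2 \cdot 6 \cdot 14 = \left(-384\right) 12 \cdot 14 = \left(-4608\right) 14 = -64512$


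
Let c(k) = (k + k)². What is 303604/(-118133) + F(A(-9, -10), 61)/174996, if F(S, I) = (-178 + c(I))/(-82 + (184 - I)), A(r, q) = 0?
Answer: -120920646947/47088050066 ≈ -2.5680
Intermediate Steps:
c(k) = 4*k² (c(k) = (2*k)² = 4*k²)
F(S, I) = (-178 + 4*I²)/(102 - I) (F(S, I) = (-178 + 4*I²)/(-82 + (184 - I)) = (-178 + 4*I²)/(102 - I))
303604/(-118133) + F(A(-9, -10), 61)/174996 = 303604/(-118133) + (2*(89 - 2*61²)/(-102 + 61))/174996 = 303604*(-1/118133) + (2*(89 - 2*3721)/(-41))*(1/174996) = -303604/118133 + (2*(-1/41)*(89 - 7442))*(1/174996) = -303604/118133 + (2*(-1/41)*(-7353))*(1/174996) = -303604/118133 + (14706/41)*(1/174996) = -303604/118133 + 817/398602 = -120920646947/47088050066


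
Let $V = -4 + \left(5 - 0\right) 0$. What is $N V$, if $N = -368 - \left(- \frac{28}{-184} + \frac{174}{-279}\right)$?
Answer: $\frac{3144574}{2139} \approx 1470.1$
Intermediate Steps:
$V = -4$ ($V = -4 + \left(5 + 0\right) 0 = -4 + 5 \cdot 0 = -4 + 0 = -4$)
$N = - \frac{1572287}{4278}$ ($N = -368 - \left(\left(-28\right) \left(- \frac{1}{184}\right) + 174 \left(- \frac{1}{279}\right)\right) = -368 - \left(\frac{7}{46} - \frac{58}{93}\right) = -368 - - \frac{2017}{4278} = -368 + \frac{2017}{4278} = - \frac{1572287}{4278} \approx -367.53$)
$N V = \left(- \frac{1572287}{4278}\right) \left(-4\right) = \frac{3144574}{2139}$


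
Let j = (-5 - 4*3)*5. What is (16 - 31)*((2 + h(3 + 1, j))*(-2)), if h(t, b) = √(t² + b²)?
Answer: 60 + 30*√7241 ≈ 2612.8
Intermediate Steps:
j = -85 (j = (-5 - 12)*5 = -17*5 = -85)
h(t, b) = √(b² + t²)
(16 - 31)*((2 + h(3 + 1, j))*(-2)) = (16 - 31)*((2 + √((-85)² + (3 + 1)²))*(-2)) = -15*(2 + √(7225 + 4²))*(-2) = -15*(2 + √(7225 + 16))*(-2) = -15*(2 + √7241)*(-2) = -15*(-4 - 2*√7241) = 60 + 30*√7241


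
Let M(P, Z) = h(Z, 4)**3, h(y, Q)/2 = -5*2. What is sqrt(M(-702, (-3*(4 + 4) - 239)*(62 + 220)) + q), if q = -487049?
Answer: I*sqrt(495049) ≈ 703.6*I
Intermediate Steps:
h(y, Q) = -20 (h(y, Q) = 2*(-5*2) = 2*(-10) = -20)
M(P, Z) = -8000 (M(P, Z) = (-20)**3 = -8000)
sqrt(M(-702, (-3*(4 + 4) - 239)*(62 + 220)) + q) = sqrt(-8000 - 487049) = sqrt(-495049) = I*sqrt(495049)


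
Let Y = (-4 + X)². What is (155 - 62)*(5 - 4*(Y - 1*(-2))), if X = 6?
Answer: -1767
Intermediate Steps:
Y = 4 (Y = (-4 + 6)² = 2² = 4)
(155 - 62)*(5 - 4*(Y - 1*(-2))) = (155 - 62)*(5 - 4*(4 - 1*(-2))) = 93*(5 - 4*(4 + 2)) = 93*(5 - 4*6) = 93*(5 - 24) = 93*(-19) = -1767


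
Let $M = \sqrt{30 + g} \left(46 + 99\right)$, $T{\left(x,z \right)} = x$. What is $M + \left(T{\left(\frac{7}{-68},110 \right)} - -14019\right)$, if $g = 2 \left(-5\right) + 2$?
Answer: $\frac{953285}{68} + 145 \sqrt{22} \approx 14699.0$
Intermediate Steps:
$g = -8$ ($g = -10 + 2 = -8$)
$M = 145 \sqrt{22}$ ($M = \sqrt{30 - 8} \left(46 + 99\right) = \sqrt{22} \cdot 145 = 145 \sqrt{22} \approx 680.11$)
$M + \left(T{\left(\frac{7}{-68},110 \right)} - -14019\right) = 145 \sqrt{22} + \left(\frac{7}{-68} - -14019\right) = 145 \sqrt{22} + \left(7 \left(- \frac{1}{68}\right) + 14019\right) = 145 \sqrt{22} + \left(- \frac{7}{68} + 14019\right) = 145 \sqrt{22} + \frac{953285}{68} = \frac{953285}{68} + 145 \sqrt{22}$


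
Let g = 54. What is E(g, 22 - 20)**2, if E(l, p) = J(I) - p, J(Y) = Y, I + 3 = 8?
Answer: 9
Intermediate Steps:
I = 5 (I = -3 + 8 = 5)
E(l, p) = 5 - p
E(g, 22 - 20)**2 = (5 - (22 - 20))**2 = (5 - 1*2)**2 = (5 - 2)**2 = 3**2 = 9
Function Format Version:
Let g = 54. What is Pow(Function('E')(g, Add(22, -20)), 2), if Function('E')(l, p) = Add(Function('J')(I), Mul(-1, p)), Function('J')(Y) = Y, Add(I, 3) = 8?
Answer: 9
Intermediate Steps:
I = 5 (I = Add(-3, 8) = 5)
Function('E')(l, p) = Add(5, Mul(-1, p))
Pow(Function('E')(g, Add(22, -20)), 2) = Pow(Add(5, Mul(-1, Add(22, -20))), 2) = Pow(Add(5, Mul(-1, 2)), 2) = Pow(Add(5, -2), 2) = Pow(3, 2) = 9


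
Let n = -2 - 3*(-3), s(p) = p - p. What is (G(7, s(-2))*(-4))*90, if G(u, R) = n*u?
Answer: -17640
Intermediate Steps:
s(p) = 0
n = 7 (n = -2 + 9 = 7)
G(u, R) = 7*u
(G(7, s(-2))*(-4))*90 = ((7*7)*(-4))*90 = (49*(-4))*90 = -196*90 = -17640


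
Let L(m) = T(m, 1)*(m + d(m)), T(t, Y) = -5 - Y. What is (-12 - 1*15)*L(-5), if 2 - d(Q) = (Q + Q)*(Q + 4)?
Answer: -2106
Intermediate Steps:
d(Q) = 2 - 2*Q*(4 + Q) (d(Q) = 2 - (Q + Q)*(Q + 4) = 2 - 2*Q*(4 + Q))
L(m) = -12 + 12*m² + 42*m (L(m) = (-5 - 1*1)*(m + (2 - 8*m - 2*m²)) = (-5 - 1)*(2 - 7*m - 2*m²) = -6*(2 - 7*m - 2*m²) = -12 + 12*m² + 42*m)
(-12 - 1*15)*L(-5) = (-12 - 1*15)*(-12 + 12*(-5)² + 42*(-5)) = (-12 - 15)*(-12 + 12*25 - 210) = -27*(-12 + 300 - 210) = -27*78 = -2106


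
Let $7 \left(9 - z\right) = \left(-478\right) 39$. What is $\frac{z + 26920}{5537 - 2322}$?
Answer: $\frac{41429}{4501} \approx 9.2044$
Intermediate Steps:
$z = \frac{18705}{7}$ ($z = 9 - \frac{\left(-478\right) 39}{7} = 9 - - \frac{18642}{7} = 9 + \frac{18642}{7} = \frac{18705}{7} \approx 2672.1$)
$\frac{z + 26920}{5537 - 2322} = \frac{\frac{18705}{7} + 26920}{5537 - 2322} = \frac{207145}{7 \cdot 3215} = \frac{207145}{7} \cdot \frac{1}{3215} = \frac{41429}{4501}$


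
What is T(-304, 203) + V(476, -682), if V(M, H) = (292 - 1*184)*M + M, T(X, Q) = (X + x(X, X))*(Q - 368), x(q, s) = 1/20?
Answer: 408143/4 ≈ 1.0204e+5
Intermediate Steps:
x(q, s) = 1/20
T(X, Q) = (-368 + Q)*(1/20 + X) (T(X, Q) = (X + 1/20)*(Q - 368) = (1/20 + X)*(-368 + Q) = (-368 + Q)*(1/20 + X))
V(M, H) = 109*M (V(M, H) = (292 - 184)*M + M = 108*M + M = 109*M)
T(-304, 203) + V(476, -682) = (-92/5 - 368*(-304) + (1/20)*203 + 203*(-304)) + 109*476 = (-92/5 + 111872 + 203/20 - 61712) + 51884 = 200607/4 + 51884 = 408143/4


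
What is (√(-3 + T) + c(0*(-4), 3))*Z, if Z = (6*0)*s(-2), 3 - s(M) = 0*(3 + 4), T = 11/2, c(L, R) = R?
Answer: 0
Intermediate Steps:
T = 11/2 (T = 11*(½) = 11/2 ≈ 5.5000)
s(M) = 3 (s(M) = 3 - 0*(3 + 4) = 3 - 0*7 = 3 - 1*0 = 3 + 0 = 3)
Z = 0 (Z = (6*0)*3 = 0*3 = 0)
(√(-3 + T) + c(0*(-4), 3))*Z = (√(-3 + 11/2) + 3)*0 = (√(5/2) + 3)*0 = (√10/2 + 3)*0 = (3 + √10/2)*0 = 0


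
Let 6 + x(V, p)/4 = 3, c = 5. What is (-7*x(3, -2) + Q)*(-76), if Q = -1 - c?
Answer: -5928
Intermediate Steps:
x(V, p) = -12 (x(V, p) = -24 + 4*3 = -24 + 12 = -12)
Q = -6 (Q = -1 - 1*5 = -1 - 5 = -6)
(-7*x(3, -2) + Q)*(-76) = (-7*(-12) - 6)*(-76) = (84 - 6)*(-76) = 78*(-76) = -5928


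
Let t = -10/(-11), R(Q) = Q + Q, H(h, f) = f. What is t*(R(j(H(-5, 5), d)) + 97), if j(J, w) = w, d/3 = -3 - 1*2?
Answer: 670/11 ≈ 60.909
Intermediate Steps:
d = -15 (d = 3*(-3 - 1*2) = 3*(-3 - 2) = 3*(-5) = -15)
R(Q) = 2*Q
t = 10/11 (t = -1/11*(-10) = 10/11 ≈ 0.90909)
t*(R(j(H(-5, 5), d)) + 97) = 10*(2*(-15) + 97)/11 = 10*(-30 + 97)/11 = (10/11)*67 = 670/11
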